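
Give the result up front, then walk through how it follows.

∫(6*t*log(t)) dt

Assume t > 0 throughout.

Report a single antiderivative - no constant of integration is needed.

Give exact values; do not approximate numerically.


The answer is 3*t**2*log(t) - 3*t**2/2.
Step 1. Integrate ∫(6*t*log(t)) dt by parts with u = log(t), dv = (6*t) dt, so v = 3*t**2 [assuming t > 0]: now 3*t**2*log(t) + ∫(-3*t) dt.
Step 2. Evaluate the standard form: now 3*t**2*log(t) - 3*t**2/2.
Answer: 3*t**2*log(t) - 3*t**2/2.


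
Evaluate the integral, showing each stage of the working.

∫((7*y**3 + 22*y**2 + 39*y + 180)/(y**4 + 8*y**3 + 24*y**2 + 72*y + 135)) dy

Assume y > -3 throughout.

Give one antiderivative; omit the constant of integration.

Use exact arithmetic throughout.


Step 1. Decompose ∫((7*y**3 + 22*y**2 + 39*y + 180)/(y**4 + 8*y**3 + 24*y**2 + 72*y + 135)) dy by partial fractions, (7*y**3 + 22*y**2 + 39*y + 180)/(y**4 + 8*y**3 + 24*y**2 + 72*y + 135) = -3/(y**2 + 9) + 5/(y + 5) + 2/(y + 3): now ∫(2/(y + 3)) dy + ∫(5/(y + 5)) dy + ∫(-3/(y**2 + 9)) dy.
Step 2. Evaluate the standard form [assuming y > -3]: now 2*log(y + 3) + ∫(5/(y + 5)) dy + ∫(-3/(y**2 + 9)) dy.
Step 3. Evaluate the standard form [assuming y > -5]: now 2*log(y + 3) + 5*log(y + 5) + ∫(-3/(y**2 + 9)) dy.
Step 4. Evaluate the standard form: now 2*log(y + 3) + 5*log(y + 5) - atan(y/3).
Answer: 2*log(y + 3) + 5*log(y + 5) - atan(y/3).


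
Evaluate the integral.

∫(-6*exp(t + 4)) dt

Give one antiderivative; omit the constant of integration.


Answer: -6*exp(t + 4).


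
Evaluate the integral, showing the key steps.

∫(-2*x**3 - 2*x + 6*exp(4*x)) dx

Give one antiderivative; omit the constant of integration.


Step 1. Rewrite: now ∫(-2*x) dx + ∫(-2*x**3) dx + ∫(6*exp(4*x)) dx.
Step 2. Evaluate the standard form: now -x**2 + ∫(-2*x**3) dx + ∫(6*exp(4*x)) dx.
Step 3. Evaluate the standard form: now -x**4/2 - x**2 + ∫(6*exp(4*x)) dx.
Step 4. Evaluate the standard form: now -x**4/2 - x**2 + 3*exp(4*x)/2.
Answer: -x**4/2 - x**2 + 3*exp(4*x)/2.


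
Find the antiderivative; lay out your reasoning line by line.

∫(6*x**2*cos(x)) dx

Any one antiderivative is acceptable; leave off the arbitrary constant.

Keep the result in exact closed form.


Step 1. Integrate ∫(6*x**2*cos(x)) dx by parts with u = x**2, dv = (6*cos(x)) dx, so v = 6*sin(x): now 6*x**2*sin(x) + ∫(-12*x*sin(x)) dx.
Step 2. Integrate ∫(-12*x*sin(x)) dx by parts with u = x, dv = (-12*sin(x)) dx, so v = 12*cos(x): now 6*x**2*sin(x) + 12*x*cos(x) + ∫(-12*cos(x)) dx.
Step 3. Evaluate the standard form: now 6*x**2*sin(x) + 12*x*cos(x) - 12*sin(x).
Answer: 6*x**2*sin(x) + 12*x*cos(x) - 12*sin(x).


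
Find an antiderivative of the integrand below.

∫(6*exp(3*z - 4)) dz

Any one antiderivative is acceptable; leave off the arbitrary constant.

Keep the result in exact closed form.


Answer: 2*exp(3*z - 4).


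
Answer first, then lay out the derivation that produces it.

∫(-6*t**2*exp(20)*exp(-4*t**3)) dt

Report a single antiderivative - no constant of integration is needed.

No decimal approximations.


The answer is exp(20 - 4*t**3)/2.
Step 1. Substitute u = t**3 - 5, turning ∫(-6*t**2*exp(20)*exp(-4*t**3)) dt into ∫(-2*exp(-4*u)) du: now ∫(-2*exp(-4*u)) du.
Step 2. Evaluate the standard form: now exp(-4*u)/2.
Step 3. Substitute back u = t**3 - 5: now exp(20 - 4*t**3)/2.
Answer: exp(20 - 4*t**3)/2.


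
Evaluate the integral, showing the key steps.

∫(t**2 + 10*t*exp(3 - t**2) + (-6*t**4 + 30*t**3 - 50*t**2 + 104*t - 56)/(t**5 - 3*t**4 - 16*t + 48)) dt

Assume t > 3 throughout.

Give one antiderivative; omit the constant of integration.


Step 1. Rewrite: now ∫(t**2) dt + ∫(10*t*exp(3 - t**2)) dt + ∫((-6*t**4 + 30*t**3 - 50*t**2 + 104*t - 56)/(t**5 - 3*t**4 - 16*t + 48)) dt.
Step 2. Decompose ∫((-6*t**4 + 30*t**3 - 50*t**2 + 104*t - 56)/(t**5 - 3*t**4 - 16*t + 48)) dt by partial fractions, (-6*t**4 + 30*t**3 - 50*t**2 + 104*t - 56)/(t**5 - 3*t**4 - 16*t + 48) = 2/(t**2 + 4) - 5/(t + 2) - 3/(t - 2) + 2/(t - 3): now ∫(t**2) dt + ∫(10*t*exp(3 - t**2)) dt + ∫(2/(t - 3)) dt + ∫(-3/(t - 2)) dt + ∫(-5/(t + 2)) dt + ∫(2/(t**2 + 4)) dt.
Step 3. Evaluate the standard form [assuming t > -2]: now -5*log(t + 2) + ∫(t**2) dt + ∫(10*t*exp(3 - t**2)) dt + ∫(2/(t - 3)) dt + ∫(-3/(t - 2)) dt + ∫(2/(t**2 + 4)) dt.
Step 4. Evaluate the standard form [assuming t > 3]: now 2*log(t - 3) - 5*log(t + 2) + ∫(t**2) dt + ∫(10*t*exp(3 - t**2)) dt + ∫(-3/(t - 2)) dt + ∫(2/(t**2 + 4)) dt.
Step 5. Evaluate the standard form [assuming t > 2]: now 2*log(t - 3) - 3*log(t - 2) - 5*log(t + 2) + ∫(t**2) dt + ∫(10*t*exp(3 - t**2)) dt + ∫(2/(t**2 + 4)) dt.
Step 6. Evaluate the standard form: now 2*log(t - 3) - 3*log(t - 2) - 5*log(t + 2) + atan(t/2) + ∫(t**2) dt + ∫(10*t*exp(3 - t**2)) dt.
Step 7. Evaluate the standard form: now t**3/3 + 2*log(t - 3) - 3*log(t - 2) - 5*log(t + 2) + atan(t/2) + ∫(10*t*exp(3 - t**2)) dt.
Step 8. Substitute u = t**2 - 3, turning ∫(10*t*exp(3 - t**2)) dt into ∫(5*exp(-u)) du: now t**3/3 + 2*log(t - 3) - 3*log(t - 2) - 5*log(t + 2) + atan(t/2) + ∫(5*exp(-u)) du.
Step 9. Evaluate the standard form: now t**3/3 + 2*log(t - 3) - 3*log(t - 2) - 5*log(t + 2) + atan(t/2) - 5*exp(-u).
Step 10. Substitute back u = t**2 - 3: now t**3/3 - 5*exp(3 - t**2) + 2*log(t - 3) - 3*log(t - 2) - 5*log(t + 2) + atan(t/2).
Answer: t**3/3 - 5*exp(3 - t**2) + 2*log(t - 3) - 3*log(t - 2) - 5*log(t + 2) + atan(t/2).


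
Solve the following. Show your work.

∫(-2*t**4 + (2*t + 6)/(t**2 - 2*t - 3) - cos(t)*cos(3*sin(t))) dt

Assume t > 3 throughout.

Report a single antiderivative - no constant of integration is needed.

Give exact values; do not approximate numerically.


Step 1. Rewrite: now ∫(-2*t**4) dt + ∫((2*t + 6)/(t**2 - 2*t - 3)) dt + ∫(-cos(t)*cos(3*sin(t))) dt.
Step 2. Substitute u = sin(t), turning ∫(-cos(t)*cos(3*sin(t))) dt into ∫(-cos(3*u)) du: now ∫(-2*t**4) dt + ∫((2*t + 6)/(t**2 - 2*t - 3)) dt + ∫(-cos(3*u)) du.
Step 3. Evaluate the standard form: now -sin(3*u)/3 + ∫(-2*t**4) dt + ∫((2*t + 6)/(t**2 - 2*t - 3)) dt.
Step 4. Substitute back u = sin(t): now -sin(3*sin(t))/3 + ∫(-2*t**4) dt + ∫((2*t + 6)/(t**2 - 2*t - 3)) dt.
Step 5. Decompose ∫((2*t + 6)/(t**2 - 2*t - 3)) dt by partial fractions, (2*t + 6)/(t**2 - 2*t - 3) = -1/(t + 1) + 3/(t - 3): now -sin(3*sin(t))/3 + ∫(-2*t**4) dt + ∫(3/(t - 3)) dt + ∫(-1/(t + 1)) dt.
Step 6. Evaluate the standard form [assuming t > 3]: now 3*log(t - 3) - sin(3*sin(t))/3 + ∫(-2*t**4) dt + ∫(-1/(t + 1)) dt.
Step 7. Evaluate the standard form [assuming t > -1]: now 3*log(t - 3) - log(t + 1) - sin(3*sin(t))/3 + ∫(-2*t**4) dt.
Step 8. Evaluate the standard form: now -2*t**5/5 + 3*log(t - 3) - log(t + 1) - sin(3*sin(t))/3.
Answer: -2*t**5/5 + 3*log(t - 3) - log(t + 1) - sin(3*sin(t))/3.


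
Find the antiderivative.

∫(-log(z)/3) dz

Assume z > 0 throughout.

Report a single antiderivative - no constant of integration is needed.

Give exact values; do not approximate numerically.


Answer: -z*log(z)/3 + z/3.


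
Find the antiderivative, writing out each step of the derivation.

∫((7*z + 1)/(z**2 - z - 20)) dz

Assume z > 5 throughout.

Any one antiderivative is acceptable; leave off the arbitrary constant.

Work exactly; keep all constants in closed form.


Step 1. Decompose ∫((7*z + 1)/(z**2 - z - 20)) dz by partial fractions, (7*z + 1)/(z**2 - z - 20) = 3/(z + 4) + 4/(z - 5): now ∫(4/(z - 5)) dz + ∫(3/(z + 4)) dz.
Step 2. Evaluate the standard form [assuming z > -4]: now 3*log(z + 4) + ∫(4/(z - 5)) dz.
Step 3. Evaluate the standard form [assuming z > 5]: now 4*log(z - 5) + 3*log(z + 4).
Answer: 4*log(z - 5) + 3*log(z + 4).


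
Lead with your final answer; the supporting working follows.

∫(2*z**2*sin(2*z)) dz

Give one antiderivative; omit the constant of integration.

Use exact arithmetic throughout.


The answer is -z**2*cos(2*z) + z*sin(2*z) + cos(2*z)/2.
Step 1. Integrate ∫(2*z**2*sin(2*z)) dz by parts with u = z**2, dv = (2*sin(2*z)) dz, so v = -cos(2*z): now -z**2*cos(2*z) + ∫(2*z*cos(2*z)) dz.
Step 2. Integrate ∫(2*z*cos(2*z)) dz by parts with u = z, dv = (2*cos(2*z)) dz, so v = sin(2*z): now -z**2*cos(2*z) + z*sin(2*z) + ∫(-sin(2*z)) dz.
Step 3. Evaluate the standard form: now -z**2*cos(2*z) + z*sin(2*z) + cos(2*z)/2.
Answer: -z**2*cos(2*z) + z*sin(2*z) + cos(2*z)/2.


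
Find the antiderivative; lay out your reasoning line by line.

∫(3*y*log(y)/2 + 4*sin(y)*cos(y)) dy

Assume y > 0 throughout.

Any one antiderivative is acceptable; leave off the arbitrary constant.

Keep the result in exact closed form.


Step 1. Rewrite: now ∫(3*y*log(y)/2) dy + ∫(4*sin(y)*cos(y)) dy.
Step 2. Substitute u = sin(y), turning ∫(4*sin(y)*cos(y)) dy into ∫(4*u) du: now ∫(4*u) du + ∫(3*y*log(y)/2) dy.
Step 3. Evaluate the standard form: now 2*u**2 + ∫(3*y*log(y)/2) dy.
Step 4. Substitute back u = sin(y): now 2*sin(y)**2 + ∫(3*y*log(y)/2) dy.
Step 5. Integrate ∫(3*y*log(y)/2) dy by parts with u = log(y), dv = (3*y/2) dy, so v = 3*y**2/4 [assuming y > 0]: now 3*y**2*log(y)/4 + 2*sin(y)**2 + ∫(-3*y/4) dy.
Step 6. Evaluate the standard form: now 3*y**2*log(y)/4 - 3*y**2/8 + 2*sin(y)**2.
Answer: 3*y**2*log(y)/4 - 3*y**2/8 + 2*sin(y)**2.


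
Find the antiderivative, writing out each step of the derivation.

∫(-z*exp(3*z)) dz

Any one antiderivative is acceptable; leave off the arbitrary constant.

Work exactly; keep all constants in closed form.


Step 1. Integrate ∫(-z*exp(3*z)) dz by parts with u = z, dv = (-exp(3*z)) dz, so v = -exp(3*z)/3: now -z*exp(3*z)/3 + ∫(exp(3*z)/3) dz.
Step 2. Evaluate the standard form: now -z*exp(3*z)/3 + exp(3*z)/9.
Answer: -z*exp(3*z)/3 + exp(3*z)/9.


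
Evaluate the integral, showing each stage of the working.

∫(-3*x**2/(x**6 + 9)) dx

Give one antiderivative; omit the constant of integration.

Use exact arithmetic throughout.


Step 1. Substitute u = x**3, turning ∫(-3*x**2/(x**6 + 9)) dx into ∫(-1/(u**2 + 9)) du: now ∫(-1/(u**2 + 9)) du.
Step 2. Evaluate the standard form: now -atan(u/3)/3.
Step 3. Substitute back u = x**3: now -atan(x**3/3)/3.
Answer: -atan(x**3/3)/3.


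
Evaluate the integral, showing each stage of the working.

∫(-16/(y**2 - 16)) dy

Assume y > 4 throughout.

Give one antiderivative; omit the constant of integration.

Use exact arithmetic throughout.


Step 1. Decompose ∫(-16/(y**2 - 16)) dy by partial fractions, -16/(y**2 - 16) = 2/(y + 4) - 2/(y - 4): now ∫(-2/(y - 4)) dy + ∫(2/(y + 4)) dy.
Step 2. Evaluate the standard form [assuming y > 4]: now -2*log(y - 4) + ∫(2/(y + 4)) dy.
Step 3. Evaluate the standard form [assuming y > -4]: now -2*log(y - 4) + 2*log(y + 4).
Answer: -2*log(y - 4) + 2*log(y + 4).


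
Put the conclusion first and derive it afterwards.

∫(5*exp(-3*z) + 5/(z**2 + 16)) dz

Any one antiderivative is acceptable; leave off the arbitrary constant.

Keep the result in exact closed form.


The answer is 5*atan(z/4)/4 - 5*exp(-3*z)/3.
Step 1. Rewrite: now ∫(5/(z**2 + 16)) dz + ∫(5*exp(-3*z)) dz.
Step 2. Evaluate the standard form: now 5*atan(z/4)/4 + ∫(5*exp(-3*z)) dz.
Step 3. Evaluate the standard form: now 5*atan(z/4)/4 - 5*exp(-3*z)/3.
Answer: 5*atan(z/4)/4 - 5*exp(-3*z)/3.


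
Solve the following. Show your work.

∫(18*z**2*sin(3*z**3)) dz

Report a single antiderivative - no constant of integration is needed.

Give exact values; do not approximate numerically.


Step 1. Substitute u = z**3, turning ∫(18*z**2*sin(3*z**3)) dz into ∫(6*sin(3*u)) du: now ∫(6*sin(3*u)) du.
Step 2. Evaluate the standard form: now -2*cos(3*u).
Step 3. Substitute back u = z**3: now -2*cos(3*z**3).
Answer: -2*cos(3*z**3).


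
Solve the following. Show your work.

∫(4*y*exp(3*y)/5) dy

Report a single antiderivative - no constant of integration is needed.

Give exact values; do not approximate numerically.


Step 1. Integrate ∫(4*y*exp(3*y)/5) dy by parts with u = y, dv = (4*exp(3*y)/5) dy, so v = 4*exp(3*y)/15: now 4*y*exp(3*y)/15 + ∫(-4*exp(3*y)/15) dy.
Step 2. Evaluate the standard form: now 4*y*exp(3*y)/15 - 4*exp(3*y)/45.
Answer: 4*y*exp(3*y)/15 - 4*exp(3*y)/45.


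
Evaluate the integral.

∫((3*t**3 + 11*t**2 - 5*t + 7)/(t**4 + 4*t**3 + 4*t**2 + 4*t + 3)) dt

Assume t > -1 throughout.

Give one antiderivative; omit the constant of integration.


Answer: 5*log(t + 1) - 2*log(t + 3) - 2*atan(t).


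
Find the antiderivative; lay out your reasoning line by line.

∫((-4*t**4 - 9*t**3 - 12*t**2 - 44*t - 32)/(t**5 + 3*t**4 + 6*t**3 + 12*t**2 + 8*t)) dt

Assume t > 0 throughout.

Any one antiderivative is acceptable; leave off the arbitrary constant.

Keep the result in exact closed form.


Step 1. Decompose ∫((-4*t**4 - 9*t**3 - 12*t**2 - 44*t - 32)/(t**5 + 3*t**4 + 6*t**3 + 12*t**2 + 8*t)) dt by partial fractions, (-4*t**4 - 9*t**3 - 12*t**2 - 44*t - 32)/(t**5 + 3*t**4 + 6*t**3 + 12*t**2 + 8*t) = 4/(t**2 + 4) + 1/(t + 2) - 1/(t + 1) - 4/t: now ∫(-4/t) dt + ∫(-1/(t + 1)) dt + ∫(1/(t + 2)) dt + ∫(4/(t**2 + 4)) dt.
Step 2. Evaluate the standard form [assuming t > 0]: now -4*log(t) + ∫(-1/(t + 1)) dt + ∫(1/(t + 2)) dt + ∫(4/(t**2 + 4)) dt.
Step 3. Evaluate the standard form [assuming t > -1]: now -4*log(t) - log(t + 1) + ∫(1/(t + 2)) dt + ∫(4/(t**2 + 4)) dt.
Step 4. Evaluate the standard form [assuming t > -2]: now -4*log(t) - log(t + 1) + log(t + 2) + ∫(4/(t**2 + 4)) dt.
Step 5. Evaluate the standard form: now -4*log(t) - log(t + 1) + log(t + 2) + 2*atan(t/2).
Answer: -4*log(t) - log(t + 1) + log(t + 2) + 2*atan(t/2).


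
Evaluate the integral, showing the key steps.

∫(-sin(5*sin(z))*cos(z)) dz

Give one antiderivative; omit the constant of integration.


Step 1. Substitute u = sin(z), turning ∫(-sin(5*sin(z))*cos(z)) dz into ∫(-sin(5*u)) du: now ∫(-sin(5*u)) du.
Step 2. Evaluate the standard form: now cos(5*u)/5.
Step 3. Substitute back u = sin(z): now cos(5*sin(z))/5.
Answer: cos(5*sin(z))/5.


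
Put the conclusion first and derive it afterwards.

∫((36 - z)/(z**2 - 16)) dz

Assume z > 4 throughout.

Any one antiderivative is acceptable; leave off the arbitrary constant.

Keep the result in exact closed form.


The answer is 4*log(z - 4) - 5*log(z + 4).
Step 1. Decompose ∫((36 - z)/(z**2 - 16)) dz by partial fractions, (36 - z)/(z**2 - 16) = -5/(z + 4) + 4/(z - 4): now ∫(4/(z - 4)) dz + ∫(-5/(z + 4)) dz.
Step 2. Evaluate the standard form [assuming z > -4]: now -5*log(z + 4) + ∫(4/(z - 4)) dz.
Step 3. Evaluate the standard form [assuming z > 4]: now 4*log(z - 4) - 5*log(z + 4).
Answer: 4*log(z - 4) - 5*log(z + 4).


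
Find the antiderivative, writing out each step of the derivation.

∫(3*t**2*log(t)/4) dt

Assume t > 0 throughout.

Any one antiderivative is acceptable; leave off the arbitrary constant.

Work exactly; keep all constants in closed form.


Step 1. Integrate ∫(3*t**2*log(t)/4) dt by parts with u = log(t), dv = (3*t**2/4) dt, so v = t**3/4 [assuming t > 0]: now t**3*log(t)/4 + ∫(-t**2/4) dt.
Step 2. Evaluate the standard form: now t**3*log(t)/4 - t**3/12.
Answer: t**3*log(t)/4 - t**3/12.


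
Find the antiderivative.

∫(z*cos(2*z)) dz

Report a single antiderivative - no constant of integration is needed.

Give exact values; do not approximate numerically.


Answer: z*sin(2*z)/2 + cos(2*z)/4.


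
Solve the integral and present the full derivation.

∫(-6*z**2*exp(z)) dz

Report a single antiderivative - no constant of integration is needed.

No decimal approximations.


Step 1. Integrate ∫(-6*z**2*exp(z)) dz by parts with u = z**2, dv = (-6*exp(z)) dz, so v = -6*exp(z): now -6*z**2*exp(z) + ∫(12*z*exp(z)) dz.
Step 2. Integrate ∫(12*z*exp(z)) dz by parts with u = z, dv = (12*exp(z)) dz, so v = 12*exp(z): now -6*z**2*exp(z) + 12*z*exp(z) + ∫(-12*exp(z)) dz.
Step 3. Evaluate the standard form: now -6*z**2*exp(z) + 12*z*exp(z) - 12*exp(z).
Answer: -6*z**2*exp(z) + 12*z*exp(z) - 12*exp(z).


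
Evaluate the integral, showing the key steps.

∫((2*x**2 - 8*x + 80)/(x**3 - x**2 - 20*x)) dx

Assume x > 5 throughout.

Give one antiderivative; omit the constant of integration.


Step 1. Decompose ∫((2*x**2 - 8*x + 80)/(x**3 - x**2 - 20*x)) dx by partial fractions, (2*x**2 - 8*x + 80)/(x**3 - x**2 - 20*x) = 4/(x + 4) + 2/(x - 5) - 4/x: now ∫(-4/x) dx + ∫(2/(x - 5)) dx + ∫(4/(x + 4)) dx.
Step 2. Evaluate the standard form [assuming x > 5]: now 2*log(x - 5) + ∫(-4/x) dx + ∫(4/(x + 4)) dx.
Step 3. Evaluate the standard form [assuming x > -4]: now 2*log(x - 5) + 4*log(x + 4) + ∫(-4/x) dx.
Step 4. Evaluate the standard form [assuming x > 0]: now -4*log(x) + 2*log(x - 5) + 4*log(x + 4).
Answer: -4*log(x) + 2*log(x - 5) + 4*log(x + 4).


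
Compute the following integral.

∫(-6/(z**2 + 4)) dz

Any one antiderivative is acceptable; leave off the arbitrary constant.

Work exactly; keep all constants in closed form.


Answer: -3*atan(z/2).


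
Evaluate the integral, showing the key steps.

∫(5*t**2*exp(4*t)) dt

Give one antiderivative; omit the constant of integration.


Step 1. Integrate ∫(5*t**2*exp(4*t)) dt by parts with u = t**2, dv = (5*exp(4*t)) dt, so v = 5*exp(4*t)/4: now 5*t**2*exp(4*t)/4 + ∫(-5*t*exp(4*t)/2) dt.
Step 2. Integrate ∫(-5*t*exp(4*t)/2) dt by parts with u = t, dv = (-5*exp(4*t)/2) dt, so v = -5*exp(4*t)/8: now 5*t**2*exp(4*t)/4 - 5*t*exp(4*t)/8 + ∫(5*exp(4*t)/8) dt.
Step 3. Evaluate the standard form: now 5*t**2*exp(4*t)/4 - 5*t*exp(4*t)/8 + 5*exp(4*t)/32.
Answer: 5*t**2*exp(4*t)/4 - 5*t*exp(4*t)/8 + 5*exp(4*t)/32.


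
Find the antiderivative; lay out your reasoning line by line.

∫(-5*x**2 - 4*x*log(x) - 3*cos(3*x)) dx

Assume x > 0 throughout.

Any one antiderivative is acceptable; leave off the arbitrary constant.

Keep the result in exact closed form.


Step 1. Rewrite: now ∫(-5*x**2) dx + ∫(-4*x*log(x)) dx + ∫(-3*cos(3*x)) dx.
Step 2. Evaluate the standard form: now -sin(3*x) + ∫(-5*x**2) dx + ∫(-4*x*log(x)) dx.
Step 3. Evaluate the standard form: now -5*x**3/3 - sin(3*x) + ∫(-4*x*log(x)) dx.
Step 4. Integrate ∫(-4*x*log(x)) dx by parts with u = log(x), dv = (-4*x) dx, so v = -2*x**2 [assuming x > 0]: now -5*x**3/3 - 2*x**2*log(x) - sin(3*x) + ∫(2*x) dx.
Step 5. Evaluate the standard form: now -5*x**3/3 - 2*x**2*log(x) + x**2 - sin(3*x).
Answer: -5*x**3/3 - 2*x**2*log(x) + x**2 - sin(3*x).


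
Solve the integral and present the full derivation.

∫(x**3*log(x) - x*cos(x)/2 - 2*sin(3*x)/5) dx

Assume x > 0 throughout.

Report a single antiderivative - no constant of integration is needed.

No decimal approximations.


Step 1. Rewrite: now ∫(-x*cos(x)/2) dx + ∫(x**3*log(x)) dx + ∫(-2*sin(3*x)/5) dx.
Step 2. Integrate ∫(x**3*log(x)) dx by parts with u = log(x), dv = (x**3) dx, so v = x**4/4 [assuming x > 0]: now x**4*log(x)/4 + ∫(-x**3/4) dx + ∫(-x*cos(x)/2) dx + ∫(-2*sin(3*x)/5) dx.
Step 3. Evaluate the standard form: now x**4*log(x)/4 - x**4/16 + ∫(-x*cos(x)/2) dx + ∫(-2*sin(3*x)/5) dx.
Step 4. Evaluate the standard form: now x**4*log(x)/4 - x**4/16 + 2*cos(3*x)/15 + ∫(-x*cos(x)/2) dx.
Step 5. Integrate ∫(-x*cos(x)/2) dx by parts with u = x, dv = (-cos(x)/2) dx, so v = -sin(x)/2: now x**4*log(x)/4 - x**4/16 - x*sin(x)/2 + 2*cos(3*x)/15 + ∫(sin(x)/2) dx.
Step 6. Evaluate the standard form: now x**4*log(x)/4 - x**4/16 - x*sin(x)/2 - cos(x)/2 + 2*cos(3*x)/15.
Answer: x**4*log(x)/4 - x**4/16 - x*sin(x)/2 - cos(x)/2 + 2*cos(3*x)/15.


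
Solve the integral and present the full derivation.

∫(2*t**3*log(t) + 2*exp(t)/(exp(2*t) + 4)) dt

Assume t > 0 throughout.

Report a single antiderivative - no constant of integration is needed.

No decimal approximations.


Step 1. Rewrite: now ∫(2*t**3*log(t)) dt + ∫(2*exp(t)/(exp(2*t) + 4)) dt.
Step 2. Integrate ∫(2*t**3*log(t)) dt by parts with u = log(t), dv = (2*t**3) dt, so v = t**4/2 [assuming t > 0]: now t**4*log(t)/2 + ∫(-t**3/2) dt + ∫(2*exp(t)/(exp(2*t) + 4)) dt.
Step 3. Evaluate the standard form: now t**4*log(t)/2 - t**4/8 + ∫(2*exp(t)/(exp(2*t) + 4)) dt.
Step 4. Substitute u = exp(t), turning ∫(2*exp(t)/(exp(2*t) + 4)) dt into ∫(2/(u**2 + 4)) du: now t**4*log(t)/2 - t**4/8 + ∫(2/(u**2 + 4)) du.
Step 5. Evaluate the standard form: now t**4*log(t)/2 - t**4/8 + atan(u/2).
Step 6. Substitute back u = exp(t): now t**4*log(t)/2 - t**4/8 + atan(exp(t)/2).
Answer: t**4*log(t)/2 - t**4/8 + atan(exp(t)/2).


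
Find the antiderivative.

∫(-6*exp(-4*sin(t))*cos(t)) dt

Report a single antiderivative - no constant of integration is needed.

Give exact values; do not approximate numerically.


Answer: 3*exp(-4*sin(t))/2.


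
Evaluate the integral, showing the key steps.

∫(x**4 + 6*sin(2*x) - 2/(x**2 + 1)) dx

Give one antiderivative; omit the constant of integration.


Step 1. Rewrite: now ∫(x**4) dx + ∫(-2/(x**2 + 1)) dx + ∫(6*sin(2*x)) dx.
Step 2. Evaluate the standard form: now x**5/5 + ∫(-2/(x**2 + 1)) dx + ∫(6*sin(2*x)) dx.
Step 3. Evaluate the standard form: now x**5/5 - 2*atan(x) + ∫(6*sin(2*x)) dx.
Step 4. Evaluate the standard form: now x**5/5 - 3*cos(2*x) - 2*atan(x).
Answer: x**5/5 - 3*cos(2*x) - 2*atan(x).


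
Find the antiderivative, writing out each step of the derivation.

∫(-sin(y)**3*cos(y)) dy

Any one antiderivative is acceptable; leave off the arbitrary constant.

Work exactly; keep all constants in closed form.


Step 1. Substitute u = sin(y), turning ∫(-sin(y)**3*cos(y)) dy into ∫(-u**3) du: now ∫(-u**3) du.
Step 2. Evaluate the standard form: now -u**4/4.
Step 3. Substitute back u = sin(y): now -sin(y)**4/4.
Answer: -sin(y)**4/4.


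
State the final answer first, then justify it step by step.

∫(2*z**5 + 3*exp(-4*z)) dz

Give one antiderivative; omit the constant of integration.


The answer is z**6/3 - 3*exp(-4*z)/4.
Step 1. Rewrite: now ∫(2*z**5) dz + ∫(3*exp(-4*z)) dz.
Step 2. Evaluate the standard form: now z**6/3 + ∫(3*exp(-4*z)) dz.
Step 3. Evaluate the standard form: now z**6/3 - 3*exp(-4*z)/4.
Answer: z**6/3 - 3*exp(-4*z)/4.


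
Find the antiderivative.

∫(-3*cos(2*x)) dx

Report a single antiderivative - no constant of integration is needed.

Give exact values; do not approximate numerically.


Answer: -3*sin(2*x)/2.


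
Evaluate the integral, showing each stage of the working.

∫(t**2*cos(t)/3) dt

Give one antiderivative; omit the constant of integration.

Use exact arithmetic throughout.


Step 1. Integrate ∫(t**2*cos(t)/3) dt by parts with u = t**2, dv = (cos(t)/3) dt, so v = sin(t)/3: now t**2*sin(t)/3 + ∫(-2*t*sin(t)/3) dt.
Step 2. Integrate ∫(-2*t*sin(t)/3) dt by parts with u = t, dv = (-2*sin(t)/3) dt, so v = 2*cos(t)/3: now t**2*sin(t)/3 + 2*t*cos(t)/3 + ∫(-2*cos(t)/3) dt.
Step 3. Evaluate the standard form: now t**2*sin(t)/3 + 2*t*cos(t)/3 - 2*sin(t)/3.
Answer: t**2*sin(t)/3 + 2*t*cos(t)/3 - 2*sin(t)/3.


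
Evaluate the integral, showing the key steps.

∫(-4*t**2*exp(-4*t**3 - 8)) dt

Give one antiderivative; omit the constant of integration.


Step 1. Substitute u = t**3 + 2, turning ∫(-4*t**2*exp(-4*t**3 - 8)) dt into ∫(-4*exp(-4*u)/3) du: now ∫(-4*exp(-4*u)/3) du.
Step 2. Evaluate the standard form: now exp(-4*u)/3.
Step 3. Substitute back u = t**3 + 2: now exp(-4*t**3 - 8)/3.
Answer: exp(-4*t**3 - 8)/3.


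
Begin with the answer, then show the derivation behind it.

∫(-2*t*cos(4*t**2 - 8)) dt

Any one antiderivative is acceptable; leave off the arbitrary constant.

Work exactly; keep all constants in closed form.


The answer is -sin(4*t**2 - 8)/4.
Step 1. Substitute u = t**2 - 2, turning ∫(-2*t*cos(4*t**2 - 8)) dt into ∫(-cos(4*u)) du: now ∫(-cos(4*u)) du.
Step 2. Evaluate the standard form: now -sin(4*u)/4.
Step 3. Substitute back u = t**2 - 2: now -sin(4*t**2 - 8)/4.
Answer: -sin(4*t**2 - 8)/4.


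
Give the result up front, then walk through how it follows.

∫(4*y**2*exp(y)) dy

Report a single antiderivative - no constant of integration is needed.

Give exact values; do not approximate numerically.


The answer is 4*y**2*exp(y) - 8*y*exp(y) + 8*exp(y).
Step 1. Integrate ∫(4*y**2*exp(y)) dy by parts with u = y**2, dv = (4*exp(y)) dy, so v = 4*exp(y): now 4*y**2*exp(y) + ∫(-8*y*exp(y)) dy.
Step 2. Integrate ∫(-8*y*exp(y)) dy by parts with u = y, dv = (-8*exp(y)) dy, so v = -8*exp(y): now 4*y**2*exp(y) - 8*y*exp(y) + ∫(8*exp(y)) dy.
Step 3. Evaluate the standard form: now 4*y**2*exp(y) - 8*y*exp(y) + 8*exp(y).
Answer: 4*y**2*exp(y) - 8*y*exp(y) + 8*exp(y).


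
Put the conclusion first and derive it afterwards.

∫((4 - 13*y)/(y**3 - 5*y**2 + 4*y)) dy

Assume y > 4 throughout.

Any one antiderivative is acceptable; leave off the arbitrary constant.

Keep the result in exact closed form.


The answer is log(y) - 4*log(y - 4) + 3*log(y - 1).
Step 1. Decompose ∫((4 - 13*y)/(y**3 - 5*y**2 + 4*y)) dy by partial fractions, (4 - 13*y)/(y**3 - 5*y**2 + 4*y) = 3/(y - 1) - 4/(y - 4) + 1/y: now ∫(1/y) dy + ∫(-4/(y - 4)) dy + ∫(3/(y - 1)) dy.
Step 2. Evaluate the standard form [assuming y > 1]: now 3*log(y - 1) + ∫(1/y) dy + ∫(-4/(y - 4)) dy.
Step 3. Evaluate the standard form [assuming y > 4]: now -4*log(y - 4) + 3*log(y - 1) + ∫(1/y) dy.
Step 4. Evaluate the standard form [assuming y > 0]: now log(y) - 4*log(y - 4) + 3*log(y - 1).
Answer: log(y) - 4*log(y - 4) + 3*log(y - 1).


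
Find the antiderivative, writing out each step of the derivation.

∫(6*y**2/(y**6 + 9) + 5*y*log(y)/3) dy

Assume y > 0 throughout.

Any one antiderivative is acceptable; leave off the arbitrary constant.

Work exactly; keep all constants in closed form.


Step 1. Rewrite: now ∫(5*y*log(y)/3) dy + ∫(6*y**2/(y**6 + 9)) dy.
Step 2. Integrate ∫(5*y*log(y)/3) dy by parts with u = log(y), dv = (5*y/3) dy, so v = 5*y**2/6 [assuming y > 0]: now 5*y**2*log(y)/6 + ∫(-5*y/6) dy + ∫(6*y**2/(y**6 + 9)) dy.
Step 3. Evaluate the standard form: now 5*y**2*log(y)/6 - 5*y**2/12 + ∫(6*y**2/(y**6 + 9)) dy.
Step 4. Substitute u = y**3, turning ∫(6*y**2/(y**6 + 9)) dy into ∫(2/(u**2 + 9)) du: now 5*y**2*log(y)/6 - 5*y**2/12 + ∫(2/(u**2 + 9)) du.
Step 5. Evaluate the standard form: now 5*y**2*log(y)/6 - 5*y**2/12 + 2*atan(u/3)/3.
Step 6. Substitute back u = y**3: now 5*y**2*log(y)/6 - 5*y**2/12 + 2*atan(y**3/3)/3.
Answer: 5*y**2*log(y)/6 - 5*y**2/12 + 2*atan(y**3/3)/3.


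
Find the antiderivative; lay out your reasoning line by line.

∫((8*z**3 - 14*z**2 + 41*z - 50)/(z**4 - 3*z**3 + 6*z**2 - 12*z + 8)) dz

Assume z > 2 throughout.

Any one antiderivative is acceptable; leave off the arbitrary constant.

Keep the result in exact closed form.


Step 1. Decompose ∫((8*z**3 - 14*z**2 + 41*z - 50)/(z**4 - 3*z**3 + 6*z**2 - 12*z + 8)) dz by partial fractions, (8*z**3 - 14*z**2 + 41*z - 50)/(z**4 - 3*z**3 + 6*z**2 - 12*z + 8) = -3/(z**2 + 4) + 3/(z - 1) + 5/(z - 2): now ∫(5/(z - 2)) dz + ∫(3/(z - 1)) dz + ∫(-3/(z**2 + 4)) dz.
Step 2. Evaluate the standard form [assuming z > 2]: now 5*log(z - 2) + ∫(3/(z - 1)) dz + ∫(-3/(z**2 + 4)) dz.
Step 3. Evaluate the standard form [assuming z > 1]: now 5*log(z - 2) + 3*log(z - 1) + ∫(-3/(z**2 + 4)) dz.
Step 4. Evaluate the standard form: now 5*log(z - 2) + 3*log(z - 1) - 3*atan(z/2)/2.
Answer: 5*log(z - 2) + 3*log(z - 1) - 3*atan(z/2)/2.


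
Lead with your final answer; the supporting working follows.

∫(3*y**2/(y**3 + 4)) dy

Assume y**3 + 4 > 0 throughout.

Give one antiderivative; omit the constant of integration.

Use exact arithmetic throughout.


The answer is log(y**3 + 4).
Step 1. Substitute u = y**3 + 4, turning ∫(3*y**2/(y**3 + 4)) dy into ∫(1/u) du: now ∫(1/u) du.
Step 2. Evaluate the standard form [assuming u > 0]: now log(u).
Step 3. Substitute back u = y**3 + 4: now log(y**3 + 4).
Answer: log(y**3 + 4).


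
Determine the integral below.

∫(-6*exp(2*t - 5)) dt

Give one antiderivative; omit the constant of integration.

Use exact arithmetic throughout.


Answer: -3*exp(2*t - 5).


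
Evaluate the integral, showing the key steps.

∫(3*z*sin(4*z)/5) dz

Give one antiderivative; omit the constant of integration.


Step 1. Integrate ∫(3*z*sin(4*z)/5) dz by parts with u = z, dv = (3*sin(4*z)/5) dz, so v = -3*cos(4*z)/20: now -3*z*cos(4*z)/20 + ∫(3*cos(4*z)/20) dz.
Step 2. Evaluate the standard form: now -3*z*cos(4*z)/20 + 3*sin(4*z)/80.
Answer: -3*z*cos(4*z)/20 + 3*sin(4*z)/80.


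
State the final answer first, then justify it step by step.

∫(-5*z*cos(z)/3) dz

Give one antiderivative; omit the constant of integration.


The answer is -5*z*sin(z)/3 - 5*cos(z)/3.
Step 1. Integrate ∫(-5*z*cos(z)/3) dz by parts with u = z, dv = (-5*cos(z)/3) dz, so v = -5*sin(z)/3: now -5*z*sin(z)/3 + ∫(5*sin(z)/3) dz.
Step 2. Evaluate the standard form: now -5*z*sin(z)/3 - 5*cos(z)/3.
Answer: -5*z*sin(z)/3 - 5*cos(z)/3.


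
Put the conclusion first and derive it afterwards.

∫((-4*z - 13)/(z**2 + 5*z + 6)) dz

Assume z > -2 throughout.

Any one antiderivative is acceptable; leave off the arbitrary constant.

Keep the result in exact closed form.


The answer is -5*log(z + 2) + log(z + 3).
Step 1. Decompose ∫((-4*z - 13)/(z**2 + 5*z + 6)) dz by partial fractions, (-4*z - 13)/(z**2 + 5*z + 6) = 1/(z + 3) - 5/(z + 2): now ∫(-5/(z + 2)) dz + ∫(1/(z + 3)) dz.
Step 2. Evaluate the standard form [assuming z > -3]: now log(z + 3) + ∫(-5/(z + 2)) dz.
Step 3. Evaluate the standard form [assuming z > -2]: now -5*log(z + 2) + log(z + 3).
Answer: -5*log(z + 2) + log(z + 3).


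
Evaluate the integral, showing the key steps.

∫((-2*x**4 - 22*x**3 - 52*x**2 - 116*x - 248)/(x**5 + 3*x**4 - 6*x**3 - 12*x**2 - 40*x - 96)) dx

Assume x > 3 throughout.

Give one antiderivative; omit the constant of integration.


Step 1. Decompose ∫((-2*x**4 - 22*x**3 - 52*x**2 - 116*x - 248)/(x**5 + 3*x**4 - 6*x**3 - 12*x**2 - 40*x - 96)) dx by partial fractions, (-2*x**4 - 22*x**3 - 52*x**2 - 116*x - 248)/(x**5 + 3*x**4 - 6*x**3 - 12*x**2 - 40*x - 96) = 2/(x**2 + 4) + 1/(x + 4) + 1/(x + 2) - 4/(x - 3): now ∫(-4/(x - 3)) dx + ∫(1/(x + 2)) dx + ∫(1/(x + 4)) dx + ∫(2/(x**2 + 4)) dx.
Step 2. Evaluate the standard form [assuming x > -2]: now log(x + 2) + ∫(-4/(x - 3)) dx + ∫(1/(x + 4)) dx + ∫(2/(x**2 + 4)) dx.
Step 3. Evaluate the standard form [assuming x > -4]: now log(x + 2) + log(x + 4) + ∫(-4/(x - 3)) dx + ∫(2/(x**2 + 4)) dx.
Step 4. Evaluate the standard form [assuming x > 3]: now -4*log(x - 3) + log(x + 2) + log(x + 4) + ∫(2/(x**2 + 4)) dx.
Step 5. Evaluate the standard form: now -4*log(x - 3) + log(x + 2) + log(x + 4) + atan(x/2).
Answer: -4*log(x - 3) + log(x + 2) + log(x + 4) + atan(x/2).


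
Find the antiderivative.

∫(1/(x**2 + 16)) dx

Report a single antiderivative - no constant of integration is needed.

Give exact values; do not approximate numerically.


Answer: atan(x/4)/4.


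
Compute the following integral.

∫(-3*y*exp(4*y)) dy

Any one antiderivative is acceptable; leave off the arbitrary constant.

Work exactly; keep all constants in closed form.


Answer: -3*y*exp(4*y)/4 + 3*exp(4*y)/16.


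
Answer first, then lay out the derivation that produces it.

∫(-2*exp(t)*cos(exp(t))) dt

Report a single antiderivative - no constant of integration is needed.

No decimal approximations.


The answer is -2*sin(exp(t)).
Step 1. Substitute u = exp(t), turning ∫(-2*exp(t)*cos(exp(t))) dt into ∫(-2*cos(u)) du: now ∫(-2*cos(u)) du.
Step 2. Evaluate the standard form: now -2*sin(u).
Step 3. Substitute back u = exp(t): now -2*sin(exp(t)).
Answer: -2*sin(exp(t)).


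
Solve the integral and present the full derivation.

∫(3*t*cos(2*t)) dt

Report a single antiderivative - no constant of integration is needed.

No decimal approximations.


Step 1. Integrate ∫(3*t*cos(2*t)) dt by parts with u = t, dv = (3*cos(2*t)) dt, so v = 3*sin(2*t)/2: now 3*t*sin(2*t)/2 + ∫(-3*sin(2*t)/2) dt.
Step 2. Evaluate the standard form: now 3*t*sin(2*t)/2 + 3*cos(2*t)/4.
Answer: 3*t*sin(2*t)/2 + 3*cos(2*t)/4.


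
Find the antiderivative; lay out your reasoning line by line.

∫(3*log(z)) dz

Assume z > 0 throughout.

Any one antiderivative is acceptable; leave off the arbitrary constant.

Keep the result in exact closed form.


Step 1. Integrate ∫(3*log(z)) dz by parts with u = log(z), dv = (3) dz, so v = 3*z [assuming z > 0]: now 3*z*log(z) + ∫(-3) dz.
Step 2. Evaluate the standard form: now 3*z*log(z) - 3*z.
Answer: 3*z*log(z) - 3*z.


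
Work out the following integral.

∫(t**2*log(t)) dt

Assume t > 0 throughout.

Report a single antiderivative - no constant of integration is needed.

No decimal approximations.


Answer: t**3*log(t)/3 - t**3/9.


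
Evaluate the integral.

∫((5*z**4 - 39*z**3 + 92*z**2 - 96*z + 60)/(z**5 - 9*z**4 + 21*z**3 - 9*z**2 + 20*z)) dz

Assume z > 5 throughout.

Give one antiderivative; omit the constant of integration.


Answer: 3*log(z) + log(z - 5) + log(z - 4) - 3*atan(z).


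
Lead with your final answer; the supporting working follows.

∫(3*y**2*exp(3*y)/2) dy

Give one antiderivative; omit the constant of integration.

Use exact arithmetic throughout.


The answer is y**2*exp(3*y)/2 - y*exp(3*y)/3 + exp(3*y)/9.
Step 1. Integrate ∫(3*y**2*exp(3*y)/2) dy by parts with u = y**2, dv = (3*exp(3*y)/2) dy, so v = exp(3*y)/2: now y**2*exp(3*y)/2 + ∫(-y*exp(3*y)) dy.
Step 2. Integrate ∫(-y*exp(3*y)) dy by parts with u = y, dv = (-exp(3*y)) dy, so v = -exp(3*y)/3: now y**2*exp(3*y)/2 - y*exp(3*y)/3 + ∫(exp(3*y)/3) dy.
Step 3. Evaluate the standard form: now y**2*exp(3*y)/2 - y*exp(3*y)/3 + exp(3*y)/9.
Answer: y**2*exp(3*y)/2 - y*exp(3*y)/3 + exp(3*y)/9.


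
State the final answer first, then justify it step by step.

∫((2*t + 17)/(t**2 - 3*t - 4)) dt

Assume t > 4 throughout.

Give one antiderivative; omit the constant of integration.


The answer is 5*log(t - 4) - 3*log(t + 1).
Step 1. Decompose ∫((2*t + 17)/(t**2 - 3*t - 4)) dt by partial fractions, (2*t + 17)/(t**2 - 3*t - 4) = -3/(t + 1) + 5/(t - 4): now ∫(5/(t - 4)) dt + ∫(-3/(t + 1)) dt.
Step 2. Evaluate the standard form [assuming t > 4]: now 5*log(t - 4) + ∫(-3/(t + 1)) dt.
Step 3. Evaluate the standard form [assuming t > -1]: now 5*log(t - 4) - 3*log(t + 1).
Answer: 5*log(t - 4) - 3*log(t + 1).


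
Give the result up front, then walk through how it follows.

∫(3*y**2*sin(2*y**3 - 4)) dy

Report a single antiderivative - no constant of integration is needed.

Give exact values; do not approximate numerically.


The answer is -cos(2*y**3 - 4)/2.
Step 1. Substitute u = y**3 - 2, turning ∫(3*y**2*sin(2*y**3 - 4)) dy into ∫(sin(2*u)) du: now ∫(sin(2*u)) du.
Step 2. Evaluate the standard form: now -cos(2*u)/2.
Step 3. Substitute back u = y**3 - 2: now -cos(2*y**3 - 4)/2.
Answer: -cos(2*y**3 - 4)/2.


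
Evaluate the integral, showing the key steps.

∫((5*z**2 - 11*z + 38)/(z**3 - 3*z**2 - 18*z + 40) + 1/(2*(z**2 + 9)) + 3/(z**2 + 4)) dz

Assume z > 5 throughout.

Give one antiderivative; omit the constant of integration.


Step 1. Rewrite: now ∫((5*z**2 - 11*z + 38)/(z**3 - 3*z**2 - 18*z + 40)) dz + ∫(3/(z**2 + 4)) dz + ∫(1/(2*(z**2 + 9))) dz.
Step 2. Evaluate the standard form: now 3*atan(z/2)/2 + ∫((5*z**2 - 11*z + 38)/(z**3 - 3*z**2 - 18*z + 40)) dz + ∫(1/(2*(z**2 + 9))) dz.
Step 3. Decompose ∫((5*z**2 - 11*z + 38)/(z**3 - 3*z**2 - 18*z + 40)) dz by partial fractions, (5*z**2 - 11*z + 38)/(z**3 - 3*z**2 - 18*z + 40) = 3/(z + 4) - 2/(z - 2) + 4/(z - 5): now 3*atan(z/2)/2 + ∫(4/(z - 5)) dz + ∫(-2/(z - 2)) dz + ∫(3/(z + 4)) dz + ∫(1/(2*(z**2 + 9))) dz.
Step 4. Evaluate the standard form [assuming z > 2]: now -2*log(z - 2) + 3*atan(z/2)/2 + ∫(4/(z - 5)) dz + ∫(3/(z + 4)) dz + ∫(1/(2*(z**2 + 9))) dz.
Step 5. Evaluate the standard form [assuming z > -4]: now -2*log(z - 2) + 3*log(z + 4) + 3*atan(z/2)/2 + ∫(4/(z - 5)) dz + ∫(1/(2*(z**2 + 9))) dz.
Step 6. Evaluate the standard form [assuming z > 5]: now 4*log(z - 5) - 2*log(z - 2) + 3*log(z + 4) + 3*atan(z/2)/2 + ∫(1/(2*(z**2 + 9))) dz.
Step 7. Evaluate the standard form: now 4*log(z - 5) - 2*log(z - 2) + 3*log(z + 4) + atan(z/3)/6 + 3*atan(z/2)/2.
Answer: 4*log(z - 5) - 2*log(z - 2) + 3*log(z + 4) + atan(z/3)/6 + 3*atan(z/2)/2.


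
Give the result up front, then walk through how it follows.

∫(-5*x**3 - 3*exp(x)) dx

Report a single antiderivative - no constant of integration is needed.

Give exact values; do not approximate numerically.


The answer is -5*x**4/4 - 3*exp(x).
Step 1. Rewrite: now ∫(-5*x**3) dx + ∫(-3*exp(x)) dx.
Step 2. Evaluate the standard form: now -5*x**4/4 + ∫(-3*exp(x)) dx.
Step 3. Evaluate the standard form: now -5*x**4/4 - 3*exp(x).
Answer: -5*x**4/4 - 3*exp(x).


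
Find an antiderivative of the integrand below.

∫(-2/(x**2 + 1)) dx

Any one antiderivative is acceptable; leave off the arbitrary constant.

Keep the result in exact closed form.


Answer: -2*atan(x).


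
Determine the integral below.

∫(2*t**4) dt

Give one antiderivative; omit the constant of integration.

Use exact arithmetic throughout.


Answer: 2*t**5/5.


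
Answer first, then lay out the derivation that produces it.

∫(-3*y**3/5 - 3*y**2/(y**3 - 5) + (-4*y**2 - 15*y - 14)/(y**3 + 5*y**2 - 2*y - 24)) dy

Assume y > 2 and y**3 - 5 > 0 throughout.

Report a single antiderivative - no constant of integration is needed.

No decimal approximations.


The answer is -3*y**4/20 - 2*log(y - 2) + log(y + 3) - 3*log(y + 4) - log(y**3 - 5).
Step 1. Rewrite: now ∫(-3*y**3/5) dy + ∫(-3*y**2/(y**3 - 5)) dy + ∫((-4*y**2 - 15*y - 14)/(y**3 + 5*y**2 - 2*y - 24)) dy.
Step 2. Decompose ∫((-4*y**2 - 15*y - 14)/(y**3 + 5*y**2 - 2*y - 24)) dy by partial fractions, (-4*y**2 - 15*y - 14)/(y**3 + 5*y**2 - 2*y - 24) = -3/(y + 4) + 1/(y + 3) - 2/(y - 2): now ∫(-3*y**3/5) dy + ∫(-3*y**2/(y**3 - 5)) dy + ∫(-2/(y - 2)) dy + ∫(1/(y + 3)) dy + ∫(-3/(y + 4)) dy.
Step 3. Evaluate the standard form [assuming y > 2]: now -2*log(y - 2) + ∫(-3*y**3/5) dy + ∫(-3*y**2/(y**3 - 5)) dy + ∫(1/(y + 3)) dy + ∫(-3/(y + 4)) dy.
Step 4. Evaluate the standard form [assuming y > -4]: now -2*log(y - 2) - 3*log(y + 4) + ∫(-3*y**3/5) dy + ∫(-3*y**2/(y**3 - 5)) dy + ∫(1/(y + 3)) dy.
Step 5. Evaluate the standard form [assuming y > -3]: now -2*log(y - 2) + log(y + 3) - 3*log(y + 4) + ∫(-3*y**3/5) dy + ∫(-3*y**2/(y**3 - 5)) dy.
Step 6. Substitute u = y**3 - 5, turning ∫(-3*y**2/(y**3 - 5)) dy into ∫(-1/u) du: now -2*log(y - 2) + log(y + 3) - 3*log(y + 4) + ∫(-1/u) du + ∫(-3*y**3/5) dy.
Step 7. Evaluate the standard form [assuming u > 0]: now -log(u) - 2*log(y - 2) + log(y + 3) - 3*log(y + 4) + ∫(-3*y**3/5) dy.
Step 8. Substitute back u = y**3 - 5: now -2*log(y - 2) + log(y + 3) - 3*log(y + 4) - log(y**3 - 5) + ∫(-3*y**3/5) dy.
Step 9. Evaluate the standard form: now -3*y**4/20 - 2*log(y - 2) + log(y + 3) - 3*log(y + 4) - log(y**3 - 5).
Answer: -3*y**4/20 - 2*log(y - 2) + log(y + 3) - 3*log(y + 4) - log(y**3 - 5).


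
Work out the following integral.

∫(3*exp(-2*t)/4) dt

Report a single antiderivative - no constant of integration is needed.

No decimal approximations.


Answer: -3*exp(-2*t)/8.


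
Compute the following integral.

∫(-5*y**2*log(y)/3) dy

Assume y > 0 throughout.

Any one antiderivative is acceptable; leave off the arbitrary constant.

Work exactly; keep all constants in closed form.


Answer: -5*y**3*log(y)/9 + 5*y**3/27.


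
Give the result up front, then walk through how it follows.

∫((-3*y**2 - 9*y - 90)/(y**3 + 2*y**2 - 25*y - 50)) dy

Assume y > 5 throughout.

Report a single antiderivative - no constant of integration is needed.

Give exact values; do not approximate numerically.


The answer is -3*log(y - 5) + 4*log(y + 2) - 4*log(y + 5).
Step 1. Decompose ∫((-3*y**2 - 9*y - 90)/(y**3 + 2*y**2 - 25*y - 50)) dy by partial fractions, (-3*y**2 - 9*y - 90)/(y**3 + 2*y**2 - 25*y - 50) = -4/(y + 5) + 4/(y + 2) - 3/(y - 5): now ∫(-3/(y - 5)) dy + ∫(4/(y + 2)) dy + ∫(-4/(y + 5)) dy.
Step 2. Evaluate the standard form [assuming y > 5]: now -3*log(y - 5) + ∫(4/(y + 2)) dy + ∫(-4/(y + 5)) dy.
Step 3. Evaluate the standard form [assuming y > -5]: now -3*log(y - 5) - 4*log(y + 5) + ∫(4/(y + 2)) dy.
Step 4. Evaluate the standard form [assuming y > -2]: now -3*log(y - 5) + 4*log(y + 2) - 4*log(y + 5).
Answer: -3*log(y - 5) + 4*log(y + 2) - 4*log(y + 5).
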